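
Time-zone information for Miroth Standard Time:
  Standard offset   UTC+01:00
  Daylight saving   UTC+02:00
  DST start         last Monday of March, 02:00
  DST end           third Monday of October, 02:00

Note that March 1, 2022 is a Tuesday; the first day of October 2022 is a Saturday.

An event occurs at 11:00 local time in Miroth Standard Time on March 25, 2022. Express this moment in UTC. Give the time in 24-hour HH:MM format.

1 March 2022 is a Tuesday, so Mondays fall on 7, 14, 21, 28; the last is March 28.
1 October 2022 is a Saturday, so the first Monday is October 3 and the third is October 17.
March 25, 2022 does not fall between 28 March and 17 October, so daylight saving is not in effect and Miroth Standard Time is at UTC+01:00.
11:00 local − 1h = 10:00 UTC.

10:00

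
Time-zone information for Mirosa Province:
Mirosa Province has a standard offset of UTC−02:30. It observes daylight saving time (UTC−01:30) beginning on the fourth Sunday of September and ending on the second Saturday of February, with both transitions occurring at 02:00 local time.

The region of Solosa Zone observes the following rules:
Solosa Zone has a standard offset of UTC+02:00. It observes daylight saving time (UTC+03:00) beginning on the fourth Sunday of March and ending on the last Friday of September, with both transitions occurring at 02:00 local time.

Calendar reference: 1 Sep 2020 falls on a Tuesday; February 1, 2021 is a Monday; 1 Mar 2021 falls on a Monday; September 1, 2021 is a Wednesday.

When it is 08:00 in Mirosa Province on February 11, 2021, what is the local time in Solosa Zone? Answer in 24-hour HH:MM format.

1 September 2020 is a Tuesday, so the first Sunday is September 6 and the fourth is September 27.
1 February 2021 is a Monday, so the first Saturday is February 6 and the second is February 13.
Daylight saving runs 27 September 2020 – 13 February 2021; February 11, 2021 is inside that window, so Mirosa Province is at UTC−01:30.
08:00 Mirosa Province + 1h30m = 09:30 UTC.
1 March 2021 is a Monday, so the first Sunday is March 7 and the fourth is March 28.
1 September 2021 is a Wednesday, so Fridays fall on 3, 10, 17, 24; the last is September 24.
At the standard offset (UTC+02:00), 09:30 UTC + 2h = 11:30 Solosa Zone standard time.
Daylight saving runs 28 March – 24 September; the standard-time date in Solosa Zone, February 11, 2021, is outside that window, so Solosa Zone is on standard time at UTC+02:00.
09:30 UTC + 2h = 11:30 Solosa Zone.

11:30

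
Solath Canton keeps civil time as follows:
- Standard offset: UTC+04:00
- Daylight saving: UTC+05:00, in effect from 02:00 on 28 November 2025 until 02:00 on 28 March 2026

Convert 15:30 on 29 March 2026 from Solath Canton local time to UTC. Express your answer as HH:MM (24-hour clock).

11:30

Daylight saving runs 28 November 2025 – 28 March 2026; 29 March 2026 is outside that window, so Solath Canton is on standard time at UTC+04:00.
15:30 local − 4h = 11:30 UTC.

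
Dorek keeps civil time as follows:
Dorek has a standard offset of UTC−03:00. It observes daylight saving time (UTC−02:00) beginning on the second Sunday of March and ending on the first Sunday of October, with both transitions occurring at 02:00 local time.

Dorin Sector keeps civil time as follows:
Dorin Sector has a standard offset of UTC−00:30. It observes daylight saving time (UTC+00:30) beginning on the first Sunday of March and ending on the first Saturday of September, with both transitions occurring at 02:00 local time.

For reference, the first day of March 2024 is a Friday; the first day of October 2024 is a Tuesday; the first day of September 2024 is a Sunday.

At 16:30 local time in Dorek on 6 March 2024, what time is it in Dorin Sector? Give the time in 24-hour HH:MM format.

20:00

1 March 2024 is a Friday, so the first Sunday is March 3 and the second is March 10.
1 October 2024 is a Tuesday, so the first Sunday is October 6.
6 March 2024 does not fall between 10 March and 6 October, so daylight saving is not in effect and Dorek is at UTC−03:00.
16:30 Dorek + 3h = 19:30 UTC.
1 March 2024 is a Friday, so the first Sunday is March 3.
1 September 2024 is a Sunday, so the first Saturday is September 7.
At the standard offset (UTC−00:30), 19:30 UTC − 0h30m = 19:00 Dorin Sector standard time.
Daylight saving runs 3 March – 7 September; the standard-time date in Dorin Sector, 6 March 2024, is inside that window, so Dorin Sector is at UTC+00:30.
19:30 UTC + 0h30m = 20:00 Dorin Sector.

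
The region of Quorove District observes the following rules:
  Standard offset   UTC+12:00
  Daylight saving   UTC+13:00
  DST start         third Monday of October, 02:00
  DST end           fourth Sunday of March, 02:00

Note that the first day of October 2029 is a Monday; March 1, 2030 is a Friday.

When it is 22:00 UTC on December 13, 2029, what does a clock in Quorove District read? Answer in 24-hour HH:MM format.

11:00

1 October 2029 is a Monday, so the first Monday is October 1 and the third is October 15.
1 March 2030 is a Friday, so the first Sunday is March 3 and the fourth is March 24.
At the standard offset (UTC+12:00), 22:00 UTC + 12h = 10:00 Quorove District standard time (rolling into the next day, 14 December 2029).
Daylight saving runs 15 October 2029 – 24 March 2030; the standard-time date in Quorove District, December 14, 2029, is inside that window, so Quorove District is at UTC+13:00.
22:00 UTC + 13h = 11:00 local (rolling into the next day, 14 December 2029).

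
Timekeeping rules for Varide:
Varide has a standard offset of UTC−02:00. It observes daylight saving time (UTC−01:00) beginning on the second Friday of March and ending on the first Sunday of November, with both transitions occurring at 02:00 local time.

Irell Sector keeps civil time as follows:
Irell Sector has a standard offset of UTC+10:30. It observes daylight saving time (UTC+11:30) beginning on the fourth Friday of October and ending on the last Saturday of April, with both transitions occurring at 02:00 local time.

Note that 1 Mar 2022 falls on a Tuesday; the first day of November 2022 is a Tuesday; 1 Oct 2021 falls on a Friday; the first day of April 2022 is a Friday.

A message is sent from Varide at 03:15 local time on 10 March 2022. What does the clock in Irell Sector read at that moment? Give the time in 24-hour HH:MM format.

16:45

1 March 2022 is a Tuesday, so the first Friday is March 4 and the second is March 11.
1 November 2022 is a Tuesday, so the first Sunday is November 6.
10 March 2022 is outside the daylight-saving period (11 March – 6 November), so Varide is on standard time, UTC−02:00.
03:15 Varide + 2h = 05:15 UTC.
1 October 2021 is a Friday, so the first Friday is October 1 and the fourth is October 22.
1 April 2022 is a Friday, so Saturdays fall on 2, 9, 16, 23, 30; the last is April 30.
At the standard offset (UTC+10:30), 05:15 UTC + 10h30m = 15:45 Irell Sector standard time.
The standard-time date in Irell Sector, 10 March 2022, falls between 22 October 2021 and 30 April 2022, so daylight saving is in effect and Irell Sector is at UTC+11:30.
05:15 UTC + 11h30m = 16:45 Irell Sector.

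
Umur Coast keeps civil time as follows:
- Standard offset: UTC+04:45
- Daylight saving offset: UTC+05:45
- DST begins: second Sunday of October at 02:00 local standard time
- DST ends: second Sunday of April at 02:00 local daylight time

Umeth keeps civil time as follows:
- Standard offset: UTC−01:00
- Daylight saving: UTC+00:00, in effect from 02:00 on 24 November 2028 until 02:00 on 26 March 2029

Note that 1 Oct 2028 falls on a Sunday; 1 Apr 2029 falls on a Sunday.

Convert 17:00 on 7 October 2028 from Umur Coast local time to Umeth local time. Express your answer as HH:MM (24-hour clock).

1 October 2028 is a Sunday, so the first Sunday is October 1 and the second is October 8.
1 April 2029 is a Sunday, so the first Sunday is April 1 and the second is April 8.
Daylight saving runs 8 October 2028 – 8 April 2029; 7 October 2028 is outside that window, so Umur Coast is on standard time at UTC+04:45.
17:00 Umur Coast − 4h45m = 12:15 UTC.
At the standard offset (UTC−01:00), 12:15 UTC − 1h = 11:15 Umeth standard time.
The standard-time date in Umeth, 7 October 2028, is outside the daylight-saving period (24 November 2028 – 26 March 2029), so Umeth is on standard time, UTC−01:00.
12:15 UTC − 1h = 11:15 Umeth.

11:15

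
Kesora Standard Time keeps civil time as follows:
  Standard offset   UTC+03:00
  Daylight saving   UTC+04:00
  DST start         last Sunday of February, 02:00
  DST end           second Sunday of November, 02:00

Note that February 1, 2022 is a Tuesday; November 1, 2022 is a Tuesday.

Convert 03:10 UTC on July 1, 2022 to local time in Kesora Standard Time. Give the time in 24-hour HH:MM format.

07:10

1 February 2022 is a Tuesday, so Sundays fall on 6, 13, 20, 27; the last is February 27.
1 November 2022 is a Tuesday, so the first Sunday is November 6 and the second is November 13.
At the standard offset (UTC+03:00), 03:10 UTC + 3h = 06:10 Kesora Standard Time standard time.
The standard-time date in Kesora Standard Time, July 1, 2022, falls between 27 February and 13 November, so daylight saving is in effect and Kesora Standard Time is at UTC+04:00.
03:10 UTC + 4h = 07:10 local.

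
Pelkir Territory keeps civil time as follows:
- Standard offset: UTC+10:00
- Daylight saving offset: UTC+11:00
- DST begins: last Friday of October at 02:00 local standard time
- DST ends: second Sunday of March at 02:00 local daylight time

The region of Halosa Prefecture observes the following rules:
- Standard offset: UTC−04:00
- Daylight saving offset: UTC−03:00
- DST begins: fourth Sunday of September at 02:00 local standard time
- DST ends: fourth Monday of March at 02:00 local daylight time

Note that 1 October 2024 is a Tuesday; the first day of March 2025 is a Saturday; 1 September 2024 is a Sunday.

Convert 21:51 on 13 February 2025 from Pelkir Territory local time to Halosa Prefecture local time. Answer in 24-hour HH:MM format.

1 October 2024 is a Tuesday, so Fridays fall on 4, 11, 18, 25; the last is October 25.
1 March 2025 is a Saturday, so the first Sunday is March 2 and the second is March 9.
Daylight saving runs 25 October 2024 – 9 March 2025; 13 February 2025 is inside that window, so Pelkir Territory is at UTC+11:00.
21:51 Pelkir Territory − 11h = 10:51 UTC.
1 September 2024 is a Sunday, so the first Sunday is September 1 and the fourth is September 22.
1 March 2025 is a Saturday, so the first Monday is March 3 and the fourth is March 24.
At the standard offset (UTC−04:00), 10:51 UTC − 4h = 06:51 Halosa Prefecture standard time.
The standard-time date in Halosa Prefecture, 13 February 2025, lies within the daylight-saving period (22 September 2024 – 24 March 2025), so Halosa Prefecture is on daylight time, UTC−03:00.
10:51 UTC − 3h = 07:51 Halosa Prefecture.

07:51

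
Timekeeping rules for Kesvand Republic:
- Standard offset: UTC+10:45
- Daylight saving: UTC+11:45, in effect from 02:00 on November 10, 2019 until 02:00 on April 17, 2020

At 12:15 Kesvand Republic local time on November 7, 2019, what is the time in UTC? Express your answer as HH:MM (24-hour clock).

November 7, 2019 is outside the daylight-saving period (10 November 2019 – 17 April 2020), so Kesvand Republic is on standard time, UTC+10:45.
12:15 local − 10h45m = 01:30 UTC.

01:30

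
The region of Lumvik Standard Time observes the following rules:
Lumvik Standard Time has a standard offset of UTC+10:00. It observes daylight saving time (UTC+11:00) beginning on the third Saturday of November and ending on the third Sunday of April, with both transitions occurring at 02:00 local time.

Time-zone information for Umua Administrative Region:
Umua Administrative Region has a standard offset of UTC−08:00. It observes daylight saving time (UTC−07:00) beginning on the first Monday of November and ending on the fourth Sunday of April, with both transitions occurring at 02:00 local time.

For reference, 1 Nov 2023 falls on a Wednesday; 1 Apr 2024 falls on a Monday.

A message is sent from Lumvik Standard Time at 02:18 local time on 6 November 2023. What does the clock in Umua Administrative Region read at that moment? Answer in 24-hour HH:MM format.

1 November 2023 is a Wednesday, so the first Saturday is November 4 and the third is November 18.
1 April 2024 is a Monday, so the first Sunday is April 7 and the third is April 21.
6 November 2023 is outside the daylight-saving period (18 November 2023 – 21 April 2024), so Lumvik Standard Time is on standard time, UTC+10:00.
02:18 Lumvik Standard Time − 10h = 16:18 UTC (rolling into the previous day, 5 November 2023).
1 November 2023 is a Wednesday, so the first Monday is November 6.
1 April 2024 is a Monday, so the first Sunday is April 7 and the fourth is April 28.
At the standard offset (UTC−08:00), 16:18 UTC − 8h = 08:18 Umua Administrative Region standard time.
The standard-time date in Umua Administrative Region, 5 November 2023, is outside the daylight-saving period (6 November 2023 – 28 April 2024), so Umua Administrative Region is on standard time, UTC−08:00.
16:18 UTC − 8h = 08:18 Umua Administrative Region.

08:18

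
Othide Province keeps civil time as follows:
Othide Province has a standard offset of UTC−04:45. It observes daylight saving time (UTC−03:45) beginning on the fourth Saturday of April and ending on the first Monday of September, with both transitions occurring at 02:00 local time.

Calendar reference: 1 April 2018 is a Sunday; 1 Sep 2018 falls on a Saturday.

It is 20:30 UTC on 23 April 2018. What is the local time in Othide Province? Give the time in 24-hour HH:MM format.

15:45

1 April 2018 is a Sunday, so the first Saturday is April 7 and the fourth is April 28.
1 September 2018 is a Saturday, so the first Monday is September 3.
At the standard offset (UTC−04:45), 20:30 UTC − 4h45m = 15:45 Othide Province standard time.
The standard-time date in Othide Province, 23 April 2018, does not fall between 28 April and 3 September, so daylight saving is not in effect and Othide Province is at UTC−04:45.
20:30 UTC − 4h45m = 15:45 local.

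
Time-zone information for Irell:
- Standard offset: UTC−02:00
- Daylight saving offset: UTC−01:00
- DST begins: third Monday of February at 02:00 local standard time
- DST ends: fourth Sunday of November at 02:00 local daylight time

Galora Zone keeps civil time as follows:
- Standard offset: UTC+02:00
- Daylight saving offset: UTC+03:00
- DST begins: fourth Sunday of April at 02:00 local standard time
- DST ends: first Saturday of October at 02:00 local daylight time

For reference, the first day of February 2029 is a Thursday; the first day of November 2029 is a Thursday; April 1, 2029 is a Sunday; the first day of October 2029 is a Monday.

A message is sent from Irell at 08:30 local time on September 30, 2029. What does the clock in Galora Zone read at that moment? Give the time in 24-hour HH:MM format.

1 February 2029 is a Thursday, so the first Monday is February 5 and the third is February 19.
1 November 2029 is a Thursday, so the first Sunday is November 4 and the fourth is November 25.
September 30, 2029 falls between 19 February and 25 November, so daylight saving is in effect and Irell is at UTC−01:00.
08:30 Irell + 1h = 09:30 UTC.
1 April 2029 is a Sunday, so the first Sunday is April 1 and the fourth is April 22.
1 October 2029 is a Monday, so the first Saturday is October 6.
At the standard offset (UTC+02:00), 09:30 UTC + 2h = 11:30 Galora Zone standard time.
The standard-time date in Galora Zone, September 30, 2029, falls between 22 April and 6 October, so daylight saving is in effect and Galora Zone is at UTC+03:00.
09:30 UTC + 3h = 12:30 Galora Zone.

12:30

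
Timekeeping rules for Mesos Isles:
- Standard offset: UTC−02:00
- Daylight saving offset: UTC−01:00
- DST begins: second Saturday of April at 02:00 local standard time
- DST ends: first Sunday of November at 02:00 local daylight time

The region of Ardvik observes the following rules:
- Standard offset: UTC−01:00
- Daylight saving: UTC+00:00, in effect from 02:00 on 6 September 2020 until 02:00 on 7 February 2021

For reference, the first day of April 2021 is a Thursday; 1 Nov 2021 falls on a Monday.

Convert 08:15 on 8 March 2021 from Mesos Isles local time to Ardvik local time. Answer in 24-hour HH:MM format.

09:15

1 April 2021 is a Thursday, so the first Saturday is April 3 and the second is April 10.
1 November 2021 is a Monday, so the first Sunday is November 7.
8 March 2021 does not fall between 10 April and 7 November, so daylight saving is not in effect and Mesos Isles is at UTC−02:00.
08:15 Mesos Isles + 2h = 10:15 UTC.
At the standard offset (UTC−01:00), 10:15 UTC − 1h = 09:15 Ardvik standard time.
Daylight saving runs 6 September 2020 – 7 February 2021; the standard-time date in Ardvik, 8 March 2021, is outside that window, so Ardvik is on standard time at UTC−01:00.
10:15 UTC − 1h = 09:15 Ardvik.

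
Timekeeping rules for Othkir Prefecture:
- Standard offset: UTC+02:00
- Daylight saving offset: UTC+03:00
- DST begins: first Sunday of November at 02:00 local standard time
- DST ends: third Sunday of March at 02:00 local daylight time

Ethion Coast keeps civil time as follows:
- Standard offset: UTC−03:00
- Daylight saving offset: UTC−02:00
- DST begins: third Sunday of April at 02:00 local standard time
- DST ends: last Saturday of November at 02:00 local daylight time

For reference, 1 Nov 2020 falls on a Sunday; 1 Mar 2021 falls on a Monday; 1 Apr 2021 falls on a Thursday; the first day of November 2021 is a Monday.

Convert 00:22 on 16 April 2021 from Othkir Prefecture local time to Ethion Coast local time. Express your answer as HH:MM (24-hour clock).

1 November 2020 is a Sunday, so the first Sunday is November 1.
1 March 2021 is a Monday, so the first Sunday is March 7 and the third is March 21.
16 April 2021 does not fall between 1 November 2020 and 21 March 2021, so daylight saving is not in effect and Othkir Prefecture is at UTC+02:00.
00:22 Othkir Prefecture − 2h = 22:22 UTC (rolling into the previous day, 15 April 2021).
1 April 2021 is a Thursday, so the first Sunday is April 4 and the third is April 18.
1 November 2021 is a Monday, so Saturdays fall on 6, 13, 20, 27; the last is November 27.
At the standard offset (UTC−03:00), 22:22 UTC − 3h = 19:22 Ethion Coast standard time.
Daylight saving runs 18 April – 27 November; the standard-time date in Ethion Coast, 15 April 2021, is outside that window, so Ethion Coast is on standard time at UTC−03:00.
22:22 UTC − 3h = 19:22 Ethion Coast.

19:22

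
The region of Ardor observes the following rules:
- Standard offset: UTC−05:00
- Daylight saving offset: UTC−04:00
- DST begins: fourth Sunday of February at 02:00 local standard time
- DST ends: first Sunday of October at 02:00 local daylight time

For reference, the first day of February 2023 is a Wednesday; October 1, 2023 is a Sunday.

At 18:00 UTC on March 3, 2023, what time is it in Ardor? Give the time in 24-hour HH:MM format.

1 February 2023 is a Wednesday, so the first Sunday is February 5 and the fourth is February 26.
1 October 2023 is a Sunday, so the first Sunday is October 1.
At the standard offset (UTC−05:00), 18:00 UTC − 5h = 13:00 Ardor standard time.
The standard-time date in Ardor, March 3, 2023, lies within the daylight-saving period (26 February – 1 October), so Ardor is on daylight time, UTC−04:00.
18:00 UTC − 4h = 14:00 local.

14:00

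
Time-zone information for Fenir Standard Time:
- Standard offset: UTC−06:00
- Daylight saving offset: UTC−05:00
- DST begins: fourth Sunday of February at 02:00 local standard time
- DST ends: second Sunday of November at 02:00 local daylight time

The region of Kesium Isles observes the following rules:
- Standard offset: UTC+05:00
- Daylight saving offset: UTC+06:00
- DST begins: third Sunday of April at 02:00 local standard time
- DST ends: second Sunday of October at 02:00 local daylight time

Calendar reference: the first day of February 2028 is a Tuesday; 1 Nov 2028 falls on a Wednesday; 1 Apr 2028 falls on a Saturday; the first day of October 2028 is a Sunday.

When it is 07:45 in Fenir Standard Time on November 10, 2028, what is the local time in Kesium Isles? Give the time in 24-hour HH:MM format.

1 February 2028 is a Tuesday, so the first Sunday is February 6 and the fourth is February 27.
1 November 2028 is a Wednesday, so the first Sunday is November 5 and the second is November 12.
November 10, 2028 lies within the daylight-saving period (27 February – 12 November), so Fenir Standard Time is on daylight time, UTC−05:00.
07:45 Fenir Standard Time + 5h = 12:45 UTC.
1 April 2028 is a Saturday, so the first Sunday is April 2 and the third is April 16.
1 October 2028 is a Sunday, so the first Sunday is October 1 and the second is October 8.
At the standard offset (UTC+05:00), 12:45 UTC + 5h = 17:45 Kesium Isles standard time.
Daylight saving runs 16 April – 8 October; the standard-time date in Kesium Isles, November 10, 2028, is outside that window, so Kesium Isles is on standard time at UTC+05:00.
12:45 UTC + 5h = 17:45 Kesium Isles.

17:45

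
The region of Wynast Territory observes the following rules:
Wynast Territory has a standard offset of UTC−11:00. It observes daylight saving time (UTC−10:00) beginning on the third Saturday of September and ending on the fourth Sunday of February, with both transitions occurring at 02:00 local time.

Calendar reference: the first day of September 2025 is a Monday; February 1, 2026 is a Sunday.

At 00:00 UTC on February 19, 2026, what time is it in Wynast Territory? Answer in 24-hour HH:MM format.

1 September 2025 is a Monday, so the first Saturday is September 6 and the third is September 20.
1 February 2026 is a Sunday, so the first Sunday is February 1 and the fourth is February 22.
At the standard offset (UTC−11:00), 00:00 UTC − 11h = 13:00 Wynast Territory standard time (rolling into the previous day, 18 February 2026).
The standard-time date in Wynast Territory, February 18, 2026, falls between 20 September 2025 and 22 February 2026, so daylight saving is in effect and Wynast Territory is at UTC−10:00.
00:00 UTC − 10h = 14:00 local (rolling into the previous day, 18 February 2026).

14:00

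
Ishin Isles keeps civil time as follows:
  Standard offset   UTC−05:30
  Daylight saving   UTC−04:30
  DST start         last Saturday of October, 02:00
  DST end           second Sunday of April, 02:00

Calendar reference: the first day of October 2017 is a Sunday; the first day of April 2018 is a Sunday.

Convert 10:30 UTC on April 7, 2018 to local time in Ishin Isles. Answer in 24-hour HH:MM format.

06:00

1 October 2017 is a Sunday, so Saturdays fall on 7, 14, 21, 28; the last is October 28.
1 April 2018 is a Sunday, so the first Sunday is April 1 and the second is April 8.
At the standard offset (UTC−05:30), 10:30 UTC − 5h30m = 05:00 Ishin Isles standard time.
The standard-time date in Ishin Isles, April 7, 2018, lies within the daylight-saving period (28 October 2017 – 8 April 2018), so Ishin Isles is on daylight time, UTC−04:30.
10:30 UTC − 4h30m = 06:00 local.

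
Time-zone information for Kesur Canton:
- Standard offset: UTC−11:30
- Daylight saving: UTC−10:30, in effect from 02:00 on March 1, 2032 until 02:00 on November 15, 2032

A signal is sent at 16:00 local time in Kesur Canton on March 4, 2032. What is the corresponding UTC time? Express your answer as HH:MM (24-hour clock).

02:30

March 4, 2032 falls between 1 March and 15 November, so daylight saving is in effect and Kesur Canton is at UTC−10:30.
16:00 local + 10h30m = 02:30 UTC (rolling into the next day, 5 March 2032).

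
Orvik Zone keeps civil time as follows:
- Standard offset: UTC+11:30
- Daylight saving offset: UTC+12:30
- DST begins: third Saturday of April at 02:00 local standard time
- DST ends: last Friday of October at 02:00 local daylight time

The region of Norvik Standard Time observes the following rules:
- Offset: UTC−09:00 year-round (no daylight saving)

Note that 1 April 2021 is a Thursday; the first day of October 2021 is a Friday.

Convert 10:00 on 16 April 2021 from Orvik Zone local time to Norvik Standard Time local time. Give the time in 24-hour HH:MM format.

1 April 2021 is a Thursday, so the first Saturday is April 3 and the third is April 17.
1 October 2021 is a Friday, so Fridays fall on 1, 8, 15, 22, 29; the last is October 29.
16 April 2021 is outside the daylight-saving period (17 April – 29 October), so Orvik Zone is on standard time, UTC+11:30.
10:00 Orvik Zone − 11h30m = 22:30 UTC (rolling into the previous day, 15 April 2021).
Norvik Standard Time stays on UTC−09:00 all year.
22:30 UTC − 9h = 13:30 Norvik Standard Time.

13:30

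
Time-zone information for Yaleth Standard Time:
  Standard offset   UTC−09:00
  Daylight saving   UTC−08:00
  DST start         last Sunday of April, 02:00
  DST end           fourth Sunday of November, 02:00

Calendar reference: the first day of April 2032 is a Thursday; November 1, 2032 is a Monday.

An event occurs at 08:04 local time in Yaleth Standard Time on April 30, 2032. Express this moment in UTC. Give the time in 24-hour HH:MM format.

1 April 2032 is a Thursday, so Sundays fall on 4, 11, 18, 25; the last is April 25.
1 November 2032 is a Monday, so the first Sunday is November 7 and the fourth is November 28.
April 30, 2032 falls between 25 April and 28 November, so daylight saving is in effect and Yaleth Standard Time is at UTC−08:00.
08:04 local + 8h = 16:04 UTC.

16:04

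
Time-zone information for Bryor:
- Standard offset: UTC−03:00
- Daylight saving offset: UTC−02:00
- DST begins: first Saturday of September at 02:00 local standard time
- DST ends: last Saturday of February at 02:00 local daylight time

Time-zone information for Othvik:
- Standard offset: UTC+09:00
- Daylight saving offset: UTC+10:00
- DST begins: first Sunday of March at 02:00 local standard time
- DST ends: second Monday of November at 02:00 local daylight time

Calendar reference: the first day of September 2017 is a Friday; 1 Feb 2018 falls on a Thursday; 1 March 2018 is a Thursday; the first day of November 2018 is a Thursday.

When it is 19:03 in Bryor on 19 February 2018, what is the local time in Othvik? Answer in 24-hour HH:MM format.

06:03

1 September 2017 is a Friday, so the first Saturday is September 2.
1 February 2018 is a Thursday, so Saturdays fall on 3, 10, 17, 24; the last is February 24.
19 February 2018 falls between 2 September 2017 and 24 February 2018, so daylight saving is in effect and Bryor is at UTC−02:00.
19:03 Bryor + 2h = 21:03 UTC.
1 March 2018 is a Thursday, so the first Sunday is March 4.
1 November 2018 is a Thursday, so the first Monday is November 5 and the second is November 12.
At the standard offset (UTC+09:00), 21:03 UTC + 9h = 06:03 Othvik standard time (rolling into the next day, 20 February 2018).
The standard-time date in Othvik, 20 February 2018, does not fall between 4 March and 12 November, so daylight saving is not in effect and Othvik is at UTC+09:00.
21:03 UTC + 9h = 06:03 Othvik (rolling into the next day, 20 February 2018).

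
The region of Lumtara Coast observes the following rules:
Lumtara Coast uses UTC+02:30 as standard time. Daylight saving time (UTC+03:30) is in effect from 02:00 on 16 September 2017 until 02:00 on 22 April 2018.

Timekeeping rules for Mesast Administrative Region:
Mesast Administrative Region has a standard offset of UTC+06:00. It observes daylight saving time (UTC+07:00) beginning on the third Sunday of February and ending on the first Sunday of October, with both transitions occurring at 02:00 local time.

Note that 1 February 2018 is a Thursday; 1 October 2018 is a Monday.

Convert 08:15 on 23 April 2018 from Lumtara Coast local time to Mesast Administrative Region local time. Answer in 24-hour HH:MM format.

12:45

23 April 2018 does not fall between 16 September 2017 and 22 April 2018, so daylight saving is not in effect and Lumtara Coast is at UTC+02:30.
08:15 Lumtara Coast − 2h30m = 05:45 UTC.
1 February 2018 is a Thursday, so the first Sunday is February 4 and the third is February 18.
1 October 2018 is a Monday, so the first Sunday is October 7.
At the standard offset (UTC+06:00), 05:45 UTC + 6h = 11:45 Mesast Administrative Region standard time.
The standard-time date in Mesast Administrative Region, 23 April 2018, falls between 18 February and 7 October, so daylight saving is in effect and Mesast Administrative Region is at UTC+07:00.
05:45 UTC + 7h = 12:45 Mesast Administrative Region.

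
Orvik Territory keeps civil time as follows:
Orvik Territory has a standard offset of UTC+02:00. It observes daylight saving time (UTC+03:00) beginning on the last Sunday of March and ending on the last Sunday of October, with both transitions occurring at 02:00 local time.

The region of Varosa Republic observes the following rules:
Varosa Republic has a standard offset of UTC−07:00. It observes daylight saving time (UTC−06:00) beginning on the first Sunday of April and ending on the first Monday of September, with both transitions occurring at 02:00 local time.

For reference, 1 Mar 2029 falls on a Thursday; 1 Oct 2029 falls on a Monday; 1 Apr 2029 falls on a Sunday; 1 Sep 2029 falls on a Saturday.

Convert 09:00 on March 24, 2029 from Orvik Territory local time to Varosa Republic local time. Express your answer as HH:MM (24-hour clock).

00:00

1 March 2029 is a Thursday, so Sundays fall on 4, 11, 18, 25; the last is March 25.
1 October 2029 is a Monday, so Sundays fall on 7, 14, 21, 28; the last is October 28.
March 24, 2029 is outside the daylight-saving period (25 March – 28 October), so Orvik Territory is on standard time, UTC+02:00.
09:00 Orvik Territory − 2h = 07:00 UTC.
1 April 2029 is a Sunday, so the first Sunday is April 1.
1 September 2029 is a Saturday, so the first Monday is September 3.
At the standard offset (UTC−07:00), 07:00 UTC − 7h = 00:00 Varosa Republic standard time.
The standard-time date in Varosa Republic, March 24, 2029, is outside the daylight-saving period (1 April – 3 September), so Varosa Republic is on standard time, UTC−07:00.
07:00 UTC − 7h = 00:00 Varosa Republic.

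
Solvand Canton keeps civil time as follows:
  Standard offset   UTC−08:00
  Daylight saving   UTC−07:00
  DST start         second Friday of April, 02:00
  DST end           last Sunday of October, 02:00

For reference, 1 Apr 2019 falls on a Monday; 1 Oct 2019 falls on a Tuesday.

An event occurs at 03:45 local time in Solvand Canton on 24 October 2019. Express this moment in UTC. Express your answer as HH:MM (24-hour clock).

10:45

1 April 2019 is a Monday, so the first Friday is April 5 and the second is April 12.
1 October 2019 is a Tuesday, so Sundays fall on 6, 13, 20, 27; the last is October 27.
24 October 2019 falls between 12 April and 27 October, so daylight saving is in effect and Solvand Canton is at UTC−07:00.
03:45 local + 7h = 10:45 UTC.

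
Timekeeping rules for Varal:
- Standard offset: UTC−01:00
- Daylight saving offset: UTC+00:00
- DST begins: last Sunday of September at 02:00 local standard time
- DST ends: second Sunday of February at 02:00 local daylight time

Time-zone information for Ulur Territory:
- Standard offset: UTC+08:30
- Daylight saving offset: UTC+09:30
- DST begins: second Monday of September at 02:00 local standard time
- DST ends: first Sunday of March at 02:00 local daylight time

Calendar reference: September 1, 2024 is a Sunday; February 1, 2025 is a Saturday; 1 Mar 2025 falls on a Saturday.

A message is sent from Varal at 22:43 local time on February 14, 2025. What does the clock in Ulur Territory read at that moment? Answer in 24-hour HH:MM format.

09:13

1 September 2024 is a Sunday, so Sundays fall on 1, 8, 15, 22, 29; the last is September 29.
1 February 2025 is a Saturday, so the first Sunday is February 2 and the second is February 9.
February 14, 2025 does not fall between 29 September 2024 and 9 February 2025, so daylight saving is not in effect and Varal is at UTC−01:00.
22:43 Varal + 1h = 23:43 UTC.
1 September 2024 is a Sunday, so the first Monday is September 2 and the second is September 9.
1 March 2025 is a Saturday, so the first Sunday is March 2.
At the standard offset (UTC+08:30), 23:43 UTC + 8h30m = 08:13 Ulur Territory standard time (rolling into the next day, 15 February 2025).
The standard-time date in Ulur Territory, February 15, 2025, lies within the daylight-saving period (9 September 2024 – 2 March 2025), so Ulur Territory is on daylight time, UTC+09:30.
23:43 UTC + 9h30m = 09:13 Ulur Territory (rolling into the next day, 15 February 2025).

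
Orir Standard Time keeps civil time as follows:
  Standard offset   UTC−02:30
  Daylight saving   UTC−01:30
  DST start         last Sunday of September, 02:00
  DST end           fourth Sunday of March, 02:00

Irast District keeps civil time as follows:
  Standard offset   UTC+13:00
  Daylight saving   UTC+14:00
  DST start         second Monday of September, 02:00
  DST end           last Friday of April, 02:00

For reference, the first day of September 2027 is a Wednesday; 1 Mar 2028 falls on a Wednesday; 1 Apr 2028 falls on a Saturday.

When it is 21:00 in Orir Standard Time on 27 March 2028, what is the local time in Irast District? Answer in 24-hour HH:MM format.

1 September 2027 is a Wednesday, so Sundays fall on 5, 12, 19, 26; the last is September 26.
1 March 2028 is a Wednesday, so the first Sunday is March 5 and the fourth is March 26.
27 March 2028 does not fall between 26 September 2027 and 26 March 2028, so daylight saving is not in effect and Orir Standard Time is at UTC−02:30.
21:00 Orir Standard Time + 2h30m = 23:30 UTC.
1 September 2027 is a Wednesday, so the first Monday is September 6 and the second is September 13.
1 April 2028 is a Saturday, so Fridays fall on 7, 14, 21, 28; the last is April 28.
At the standard offset (UTC+13:00), 23:30 UTC + 13h = 12:30 Irast District standard time (rolling into the next day, 28 March 2028).
The standard-time date in Irast District, 28 March 2028, lies within the daylight-saving period (13 September 2027 – 28 April 2028), so Irast District is on daylight time, UTC+14:00.
23:30 UTC + 14h = 13:30 Irast District (rolling into the next day, 28 March 2028).

13:30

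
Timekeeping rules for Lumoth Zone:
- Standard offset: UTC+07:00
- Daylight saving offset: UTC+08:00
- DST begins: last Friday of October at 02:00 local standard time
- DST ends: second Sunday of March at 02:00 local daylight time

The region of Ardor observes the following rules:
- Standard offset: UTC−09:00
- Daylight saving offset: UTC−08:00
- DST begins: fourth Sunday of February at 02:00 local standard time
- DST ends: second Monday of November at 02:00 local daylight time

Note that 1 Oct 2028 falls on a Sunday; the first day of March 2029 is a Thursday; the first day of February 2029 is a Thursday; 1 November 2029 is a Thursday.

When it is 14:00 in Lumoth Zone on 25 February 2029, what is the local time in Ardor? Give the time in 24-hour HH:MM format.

1 October 2028 is a Sunday, so Fridays fall on 6, 13, 20, 27; the last is October 27.
1 March 2029 is a Thursday, so the first Sunday is March 4 and the second is March 11.
25 February 2029 falls between 27 October 2028 and 11 March 2029, so daylight saving is in effect and Lumoth Zone is at UTC+08:00.
14:00 Lumoth Zone − 8h = 06:00 UTC.
1 February 2029 is a Thursday, so the first Sunday is February 4 and the fourth is February 25.
1 November 2029 is a Thursday, so the first Monday is November 5 and the second is November 12.
At the standard offset (UTC−09:00), 06:00 UTC − 9h = 21:00 Ardor standard time (rolling into the previous day, 24 February 2029).
The standard-time date in Ardor, 24 February 2029, does not fall between 25 February and 12 November, so daylight saving is not in effect and Ardor is at UTC−09:00.
06:00 UTC − 9h = 21:00 Ardor (rolling into the previous day, 24 February 2029).

21:00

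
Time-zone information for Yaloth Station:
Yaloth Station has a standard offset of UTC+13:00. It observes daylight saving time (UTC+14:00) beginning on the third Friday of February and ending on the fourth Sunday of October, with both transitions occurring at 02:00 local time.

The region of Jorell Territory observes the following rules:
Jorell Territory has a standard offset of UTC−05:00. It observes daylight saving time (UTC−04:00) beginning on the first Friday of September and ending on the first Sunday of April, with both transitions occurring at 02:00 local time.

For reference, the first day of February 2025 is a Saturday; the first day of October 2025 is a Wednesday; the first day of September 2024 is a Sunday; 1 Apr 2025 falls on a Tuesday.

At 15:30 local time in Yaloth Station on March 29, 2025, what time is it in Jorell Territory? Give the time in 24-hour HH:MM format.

1 February 2025 is a Saturday, so the first Friday is February 7 and the third is February 21.
1 October 2025 is a Wednesday, so the first Sunday is October 5 and the fourth is October 26.
March 29, 2025 lies within the daylight-saving period (21 February – 26 October), so Yaloth Station is on daylight time, UTC+14:00.
15:30 Yaloth Station − 14h = 01:30 UTC.
1 September 2024 is a Sunday, so the first Friday is September 6.
1 April 2025 is a Tuesday, so the first Sunday is April 6.
At the standard offset (UTC−05:00), 01:30 UTC − 5h = 20:30 Jorell Territory standard time (rolling into the previous day, 28 March 2025).
The standard-time date in Jorell Territory, March 28, 2025, falls between 6 September 2024 and 6 April 2025, so daylight saving is in effect and Jorell Territory is at UTC−04:00.
01:30 UTC − 4h = 21:30 Jorell Territory (rolling into the previous day, 28 March 2025).

21:30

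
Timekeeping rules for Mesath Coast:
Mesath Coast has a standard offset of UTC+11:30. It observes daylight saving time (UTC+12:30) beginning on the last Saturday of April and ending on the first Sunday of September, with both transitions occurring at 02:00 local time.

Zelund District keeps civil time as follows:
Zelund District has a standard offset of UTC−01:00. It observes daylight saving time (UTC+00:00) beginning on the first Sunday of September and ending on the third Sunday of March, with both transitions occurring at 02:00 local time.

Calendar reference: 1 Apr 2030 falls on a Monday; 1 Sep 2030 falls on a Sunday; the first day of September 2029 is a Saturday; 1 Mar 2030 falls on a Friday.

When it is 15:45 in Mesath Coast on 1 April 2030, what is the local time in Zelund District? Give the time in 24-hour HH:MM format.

03:15

1 April 2030 is a Monday, so Saturdays fall on 6, 13, 20, 27; the last is April 27.
1 September 2030 is a Sunday, so the first Sunday is September 1.
Daylight saving runs 27 April – 1 September; 1 April 2030 is outside that window, so Mesath Coast is on standard time at UTC+11:30.
15:45 Mesath Coast − 11h30m = 04:15 UTC.
1 September 2029 is a Saturday, so the first Sunday is September 2.
1 March 2030 is a Friday, so the first Sunday is March 3 and the third is March 17.
At the standard offset (UTC−01:00), 04:15 UTC − 1h = 03:15 Zelund District standard time.
The standard-time date in Zelund District, 1 April 2030, is outside the daylight-saving period (2 September 2029 – 17 March 2030), so Zelund District is on standard time, UTC−01:00.
04:15 UTC − 1h = 03:15 Zelund District.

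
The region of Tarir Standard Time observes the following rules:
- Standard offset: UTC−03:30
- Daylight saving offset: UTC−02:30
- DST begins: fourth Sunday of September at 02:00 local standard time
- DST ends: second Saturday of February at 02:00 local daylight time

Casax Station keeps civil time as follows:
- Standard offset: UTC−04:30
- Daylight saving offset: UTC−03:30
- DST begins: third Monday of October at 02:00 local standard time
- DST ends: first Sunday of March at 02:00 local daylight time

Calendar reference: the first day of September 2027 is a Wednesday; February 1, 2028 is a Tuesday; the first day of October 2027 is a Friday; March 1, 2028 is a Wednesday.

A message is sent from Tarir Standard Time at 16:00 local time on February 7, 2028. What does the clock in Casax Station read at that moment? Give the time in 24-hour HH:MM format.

1 September 2027 is a Wednesday, so the first Sunday is September 5 and the fourth is September 26.
1 February 2028 is a Tuesday, so the first Saturday is February 5 and the second is February 12.
February 7, 2028 falls between 26 September 2027 and 12 February 2028, so daylight saving is in effect and Tarir Standard Time is at UTC−02:30.
16:00 Tarir Standard Time + 2h30m = 18:30 UTC.
1 October 2027 is a Friday, so the first Monday is October 4 and the third is October 18.
1 March 2028 is a Wednesday, so the first Sunday is March 5.
At the standard offset (UTC−04:30), 18:30 UTC − 4h30m = 14:00 Casax Station standard time.
The standard-time date in Casax Station, February 7, 2028, falls between 18 October 2027 and 5 March 2028, so daylight saving is in effect and Casax Station is at UTC−03:30.
18:30 UTC − 3h30m = 15:00 Casax Station.

15:00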